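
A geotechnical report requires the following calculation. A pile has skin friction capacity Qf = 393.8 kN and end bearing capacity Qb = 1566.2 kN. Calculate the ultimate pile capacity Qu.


Using Qu = Qf + Qb
Qu = 393.8 + 1566.2
Qu = 1960.0 kN


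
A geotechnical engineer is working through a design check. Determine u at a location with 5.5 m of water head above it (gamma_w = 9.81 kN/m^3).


Using u = gamma_w * h_w
u = 9.81 * 5.5
u = 53.96 kPa


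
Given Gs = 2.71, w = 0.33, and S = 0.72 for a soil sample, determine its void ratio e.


Using the relation e = Gs * w / S
e = 2.71 * 0.33 / 0.72
e = 1.2421


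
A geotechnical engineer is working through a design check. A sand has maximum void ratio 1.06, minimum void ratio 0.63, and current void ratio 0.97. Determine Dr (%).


Result: 20.93 %

Derivation:
Using Dr = (e_max - e) / (e_max - e_min) * 100
e_max - e = 1.06 - 0.97 = 0.09
e_max - e_min = 1.06 - 0.63 = 0.43
Dr = 0.09 / 0.43 * 100
Dr = 20.93 %


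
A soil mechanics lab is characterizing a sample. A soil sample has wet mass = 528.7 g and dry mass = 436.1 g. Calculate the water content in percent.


Using w = (m_wet - m_dry) / m_dry * 100
m_wet - m_dry = 528.7 - 436.1 = 92.6 g
w = 92.6 / 436.1 * 100
w = 21.23 %


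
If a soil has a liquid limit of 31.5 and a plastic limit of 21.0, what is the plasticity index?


Result: 10.5

Derivation:
Using PI = LL - PL
PI = 31.5 - 21.0
PI = 10.5


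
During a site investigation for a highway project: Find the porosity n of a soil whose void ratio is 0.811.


Using the relation n = e / (1 + e)
n = 0.811 / (1 + 0.811)
n = 0.811 / 1.811
n = 0.4478


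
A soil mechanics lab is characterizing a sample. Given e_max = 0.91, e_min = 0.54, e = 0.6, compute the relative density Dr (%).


Using Dr = (e_max - e) / (e_max - e_min) * 100
e_max - e = 0.91 - 0.6 = 0.31
e_max - e_min = 0.91 - 0.54 = 0.37
Dr = 0.31 / 0.37 * 100
Dr = 83.78 %


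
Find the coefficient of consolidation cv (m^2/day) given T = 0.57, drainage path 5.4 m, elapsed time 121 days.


Result: 0.13737 m^2/day

Derivation:
Using cv = T * H_dr^2 / t
H_dr^2 = 5.4^2 = 29.16
cv = 0.57 * 29.16 / 121
cv = 0.13737 m^2/day


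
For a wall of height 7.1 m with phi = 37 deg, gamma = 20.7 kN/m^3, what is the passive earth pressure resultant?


Compute passive earth pressure coefficient:
Kp = tan^2(45 + phi/2) = tan^2(63.5) = 4.022791
Compute passive force:
Pp = 0.5 * Kp * gamma * H^2
Pp = 0.5 * 4.022791 * 20.7 * 7.1^2
Pp = 2098.87 kN/m


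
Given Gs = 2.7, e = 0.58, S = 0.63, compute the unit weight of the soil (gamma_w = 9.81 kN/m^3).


Using gamma = gamma_w * (Gs + S*e) / (1 + e)
Numerator: Gs + S*e = 2.7 + 0.63*0.58 = 3.0654
Denominator: 1 + e = 1 + 0.58 = 1.58
gamma = 9.81 * 3.0654 / 1.58
gamma = 19.033 kN/m^3


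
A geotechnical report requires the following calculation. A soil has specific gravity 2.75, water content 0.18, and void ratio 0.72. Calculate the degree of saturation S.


Result: 0.6875

Derivation:
Using S = Gs * w / e
S = 2.75 * 0.18 / 0.72
S = 0.6875


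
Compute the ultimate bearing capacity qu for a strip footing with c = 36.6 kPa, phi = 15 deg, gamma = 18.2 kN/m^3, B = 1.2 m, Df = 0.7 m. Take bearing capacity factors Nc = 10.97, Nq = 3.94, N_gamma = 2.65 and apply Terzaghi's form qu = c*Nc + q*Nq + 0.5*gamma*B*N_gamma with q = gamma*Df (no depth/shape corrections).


Compute qu = c*Nc + gamma*Df*Nq + 0.5*gamma*B*N_gamma
Term 1: 36.6 * 10.97 = 401.502
Term 2: 18.2 * 0.7 * 3.94 = 50.1956
Term 3: 0.5 * 18.2 * 1.2 * 2.65 = 28.938
qu = 401.502 + 50.1956 + 28.938
qu = 480.64 kPa


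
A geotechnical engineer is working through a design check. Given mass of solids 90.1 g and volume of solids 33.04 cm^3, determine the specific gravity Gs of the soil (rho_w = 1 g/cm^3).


Using Gs = m_s / (V_s * rho_w)
Since rho_w = 1 g/cm^3:
Gs = 90.1 / 33.04
Gs = 2.727


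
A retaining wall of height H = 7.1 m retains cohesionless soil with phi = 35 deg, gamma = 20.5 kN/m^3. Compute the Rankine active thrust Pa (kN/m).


Result: 140.02 kN/m

Derivation:
Compute active earth pressure coefficient:
Ka = tan^2(45 - phi/2) = tan^2(27.5) = 0.27099
Compute active force:
Pa = 0.5 * Ka * gamma * H^2
Pa = 0.5 * 0.27099 * 20.5 * 7.1^2
Pa = 140.02 kN/m


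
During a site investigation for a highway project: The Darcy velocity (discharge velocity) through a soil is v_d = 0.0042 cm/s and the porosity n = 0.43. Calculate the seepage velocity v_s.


Using v_s = v_d / n
v_s = 0.0042 / 0.43
v_s = 0.00977 cm/s


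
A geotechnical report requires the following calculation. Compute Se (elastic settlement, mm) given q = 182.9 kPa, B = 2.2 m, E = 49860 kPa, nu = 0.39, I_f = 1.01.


Using Se = q * B * (1 - nu^2) * I_f / E
1 - nu^2 = 1 - 0.39^2 = 0.8479
Se = 182.9 * 2.2 * 0.8479 * 1.01 / 49860
Se = 0.006911 m
Convert to mm: Se = 0.006911 * 1000 = 6.911 mm


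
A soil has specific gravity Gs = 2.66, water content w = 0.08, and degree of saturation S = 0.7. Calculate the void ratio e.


Result: 0.304

Derivation:
Using the relation e = Gs * w / S
e = 2.66 * 0.08 / 0.7
e = 0.304


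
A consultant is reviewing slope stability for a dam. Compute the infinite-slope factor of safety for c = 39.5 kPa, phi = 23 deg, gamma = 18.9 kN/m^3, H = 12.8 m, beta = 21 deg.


Using Fs = c / (gamma*H*sin(beta)*cos(beta)) + tan(phi)/tan(beta)
Cohesion contribution = 39.5 / (18.9*12.8*sin(21)*cos(21))
Cohesion contribution = 0.488028
Friction contribution = tan(23)/tan(21) = 1.10579
Fs = 0.488028 + 1.10579
Fs = 1.594


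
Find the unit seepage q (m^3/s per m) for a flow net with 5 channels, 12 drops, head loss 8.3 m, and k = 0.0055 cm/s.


Result: 0.0001902 m^3/s per m

Derivation:
Convert k to m/s for unit consistency with H:
k = 0.0055 cm/s = 0.0055 / 100 m/s = 5.5e-05 m/s
Using q = k * H * Nf / Nd
Nf / Nd = 5 / 12 = 0.4167
q = 5.5e-05 * 8.3 * 0.4167
q = 0.0001902 m^3/s per m


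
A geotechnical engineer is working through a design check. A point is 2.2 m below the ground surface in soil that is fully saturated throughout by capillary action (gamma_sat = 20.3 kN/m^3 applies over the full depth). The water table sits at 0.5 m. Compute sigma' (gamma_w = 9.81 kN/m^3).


Total stress = gamma_sat * depth
sigma = 20.3 * 2.2 = 44.66 kPa
Pore water pressure u = gamma_w * (depth - d_wt)
u = 9.81 * (2.2 - 0.5) = 16.677 kPa
Effective stress = sigma - u
sigma' = 44.66 - 16.677 = 27.98 kPa


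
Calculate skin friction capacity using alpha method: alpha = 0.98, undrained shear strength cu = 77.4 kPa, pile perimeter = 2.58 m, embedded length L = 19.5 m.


Result: 3816.11 kN

Derivation:
Using Qs = alpha * cu * perimeter * L
Qs = 0.98 * 77.4 * 2.58 * 19.5
Qs = 3816.11 kN


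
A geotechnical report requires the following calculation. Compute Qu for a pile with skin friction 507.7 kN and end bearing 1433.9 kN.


Using Qu = Qf + Qb
Qu = 507.7 + 1433.9
Qu = 1941.6 kN


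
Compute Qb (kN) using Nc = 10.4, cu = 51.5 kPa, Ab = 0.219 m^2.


Result: 117.3 kN

Derivation:
Using Qb = Nc * cu * Ab
Qb = 10.4 * 51.5 * 0.219
Qb = 117.3 kN


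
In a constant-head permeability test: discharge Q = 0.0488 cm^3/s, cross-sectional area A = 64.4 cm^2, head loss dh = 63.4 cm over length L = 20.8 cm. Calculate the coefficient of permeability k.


Compute hydraulic gradient:
i = dh / L = 63.4 / 20.8 = 3.04808
Then apply Darcy's law:
k = Q / (A * i)
k = 0.0488 / (64.4 * 3.04808)
k = 0.0488 / 196.296
k = 0.000249 cm/s


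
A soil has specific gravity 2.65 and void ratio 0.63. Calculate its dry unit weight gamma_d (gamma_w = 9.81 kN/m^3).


Using gamma_d = Gs * gamma_w / (1 + e)
gamma_d = 2.65 * 9.81 / (1 + 0.63)
gamma_d = 2.65 * 9.81 / 1.63
gamma_d = 15.949 kN/m^3


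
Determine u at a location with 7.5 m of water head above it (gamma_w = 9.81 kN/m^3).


Using u = gamma_w * h_w
u = 9.81 * 7.5
u = 73.58 kPa


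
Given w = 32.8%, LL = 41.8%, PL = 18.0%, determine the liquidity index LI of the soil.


First compute the plasticity index:
PI = LL - PL = 41.8 - 18.0 = 23.8
Then compute the liquidity index:
LI = (w - PL) / PI
LI = (32.8 - 18.0) / 23.8
LI = 0.622


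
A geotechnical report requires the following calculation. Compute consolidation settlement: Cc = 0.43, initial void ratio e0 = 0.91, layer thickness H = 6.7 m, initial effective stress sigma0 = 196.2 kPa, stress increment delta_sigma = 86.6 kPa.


Using Sc = Cc * H / (1 + e0) * log10((sigma0 + delta_sigma) / sigma0)
Stress ratio = (196.2 + 86.6) / 196.2 = 1.44139
log10(1.44139) = 0.15878
Cc * H / (1 + e0) = 0.43 * 6.7 / (1 + 0.91) = 1.50838
Sc = 1.50838 * 0.15878
Sc = 0.2395 m


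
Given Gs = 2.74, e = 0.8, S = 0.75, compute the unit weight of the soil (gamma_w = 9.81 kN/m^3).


Using gamma = gamma_w * (Gs + S*e) / (1 + e)
Numerator: Gs + S*e = 2.74 + 0.75*0.8 = 3.34
Denominator: 1 + e = 1 + 0.8 = 1.8
gamma = 9.81 * 3.34 / 1.8
gamma = 18.203 kN/m^3


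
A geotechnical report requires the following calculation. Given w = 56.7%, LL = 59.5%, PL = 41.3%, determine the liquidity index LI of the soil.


First compute the plasticity index:
PI = LL - PL = 59.5 - 41.3 = 18.2
Then compute the liquidity index:
LI = (w - PL) / PI
LI = (56.7 - 41.3) / 18.2
LI = 0.846


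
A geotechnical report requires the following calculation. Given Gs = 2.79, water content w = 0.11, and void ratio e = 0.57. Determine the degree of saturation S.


Result: 0.5384

Derivation:
Using S = Gs * w / e
S = 2.79 * 0.11 / 0.57
S = 0.5384


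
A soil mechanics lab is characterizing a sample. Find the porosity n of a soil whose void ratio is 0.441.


Result: 0.306

Derivation:
Using the relation n = e / (1 + e)
n = 0.441 / (1 + 0.441)
n = 0.441 / 1.441
n = 0.306


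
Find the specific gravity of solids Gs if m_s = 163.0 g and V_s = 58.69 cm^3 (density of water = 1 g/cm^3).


Using Gs = m_s / (V_s * rho_w)
Since rho_w = 1 g/cm^3:
Gs = 163.0 / 58.69
Gs = 2.777


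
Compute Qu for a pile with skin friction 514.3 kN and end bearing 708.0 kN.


Using Qu = Qf + Qb
Qu = 514.3 + 708.0
Qu = 1222.3 kN


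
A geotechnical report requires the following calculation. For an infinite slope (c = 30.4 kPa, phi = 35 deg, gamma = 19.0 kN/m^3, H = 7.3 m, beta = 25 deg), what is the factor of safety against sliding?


Using Fs = c / (gamma*H*sin(beta)*cos(beta)) + tan(phi)/tan(beta)
Cohesion contribution = 30.4 / (19.0*7.3*sin(25)*cos(25))
Cohesion contribution = 0.572233
Friction contribution = tan(35)/tan(25) = 1.5016
Fs = 0.572233 + 1.5016
Fs = 2.074


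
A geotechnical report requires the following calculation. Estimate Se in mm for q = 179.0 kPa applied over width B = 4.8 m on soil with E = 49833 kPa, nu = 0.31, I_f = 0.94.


Result: 14.65 mm

Derivation:
Using Se = q * B * (1 - nu^2) * I_f / E
1 - nu^2 = 1 - 0.31^2 = 0.9039
Se = 179.0 * 4.8 * 0.9039 * 0.94 / 49833
Se = 0.014650 m
Convert to mm: Se = 0.014650 * 1000 = 14.65 mm


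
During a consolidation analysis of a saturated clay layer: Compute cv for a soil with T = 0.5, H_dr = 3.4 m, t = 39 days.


Using cv = T * H_dr^2 / t
H_dr^2 = 3.4^2 = 11.56
cv = 0.5 * 11.56 / 39
cv = 0.14821 m^2/day


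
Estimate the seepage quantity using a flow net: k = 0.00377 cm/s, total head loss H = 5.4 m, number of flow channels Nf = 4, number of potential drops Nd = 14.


Convert k to m/s for unit consistency with H:
k = 0.00377 cm/s = 0.00377 / 100 m/s = 3.77e-05 m/s
Using q = k * H * Nf / Nd
Nf / Nd = 4 / 14 = 0.2857
q = 3.77e-05 * 5.4 * 0.2857
q = 5.817e-05 m^3/s per m


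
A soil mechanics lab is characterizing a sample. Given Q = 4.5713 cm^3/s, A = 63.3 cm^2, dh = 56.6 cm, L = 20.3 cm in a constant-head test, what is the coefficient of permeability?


Compute hydraulic gradient:
i = dh / L = 56.6 / 20.3 = 2.78818
Then apply Darcy's law:
k = Q / (A * i)
k = 4.5713 / (63.3 * 2.78818)
k = 4.5713 / 176.492
k = 0.025901 cm/s


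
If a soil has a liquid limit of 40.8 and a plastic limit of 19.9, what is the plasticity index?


Using PI = LL - PL
PI = 40.8 - 19.9
PI = 20.9


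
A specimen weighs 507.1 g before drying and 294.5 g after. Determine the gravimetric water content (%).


Using w = (m_wet - m_dry) / m_dry * 100
m_wet - m_dry = 507.1 - 294.5 = 212.6 g
w = 212.6 / 294.5 * 100
w = 72.19 %


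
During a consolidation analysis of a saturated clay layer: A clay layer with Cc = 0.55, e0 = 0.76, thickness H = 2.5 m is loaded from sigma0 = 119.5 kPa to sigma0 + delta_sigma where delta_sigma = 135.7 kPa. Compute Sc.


Result: 0.2574 m

Derivation:
Using Sc = Cc * H / (1 + e0) * log10((sigma0 + delta_sigma) / sigma0)
Stress ratio = (119.5 + 135.7) / 119.5 = 2.13556
log10(2.13556) = 0.329513
Cc * H / (1 + e0) = 0.55 * 2.5 / (1 + 0.76) = 0.78125
Sc = 0.78125 * 0.329513
Sc = 0.2574 m


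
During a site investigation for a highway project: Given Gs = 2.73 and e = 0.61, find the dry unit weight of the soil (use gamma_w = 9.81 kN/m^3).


Using gamma_d = Gs * gamma_w / (1 + e)
gamma_d = 2.73 * 9.81 / (1 + 0.61)
gamma_d = 2.73 * 9.81 / 1.61
gamma_d = 16.634 kN/m^3


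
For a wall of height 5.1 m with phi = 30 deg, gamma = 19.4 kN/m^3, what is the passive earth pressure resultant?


Result: 756.89 kN/m

Derivation:
Compute passive earth pressure coefficient:
Kp = tan^2(45 + phi/2) = tan^2(60.0) = 3
Compute passive force:
Pp = 0.5 * Kp * gamma * H^2
Pp = 0.5 * 3 * 19.4 * 5.1^2
Pp = 756.89 kN/m


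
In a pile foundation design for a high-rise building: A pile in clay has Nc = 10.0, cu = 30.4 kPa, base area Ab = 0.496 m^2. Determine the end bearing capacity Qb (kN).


Using Qb = Nc * cu * Ab
Qb = 10.0 * 30.4 * 0.496
Qb = 150.78 kN


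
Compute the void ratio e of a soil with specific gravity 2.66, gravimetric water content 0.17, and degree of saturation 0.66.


Using the relation e = Gs * w / S
e = 2.66 * 0.17 / 0.66
e = 0.6852


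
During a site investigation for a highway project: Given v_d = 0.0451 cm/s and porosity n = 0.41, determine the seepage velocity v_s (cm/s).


Using v_s = v_d / n
v_s = 0.0451 / 0.41
v_s = 0.11 cm/s


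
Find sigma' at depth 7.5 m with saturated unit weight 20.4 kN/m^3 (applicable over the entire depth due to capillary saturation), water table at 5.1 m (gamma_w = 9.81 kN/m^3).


Total stress = gamma_sat * depth
sigma = 20.4 * 7.5 = 153.0 kPa
Pore water pressure u = gamma_w * (depth - d_wt)
u = 9.81 * (7.5 - 5.1) = 23.544 kPa
Effective stress = sigma - u
sigma' = 153.0 - 23.544 = 129.46 kPa


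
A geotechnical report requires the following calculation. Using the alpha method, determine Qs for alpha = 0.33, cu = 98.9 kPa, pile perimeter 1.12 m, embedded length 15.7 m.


Using Qs = alpha * cu * perimeter * L
Qs = 0.33 * 98.9 * 1.12 * 15.7
Qs = 573.89 kN


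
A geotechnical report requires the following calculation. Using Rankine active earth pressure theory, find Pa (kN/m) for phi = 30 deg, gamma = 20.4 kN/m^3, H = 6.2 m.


Compute active earth pressure coefficient:
Ka = tan^2(45 - phi/2) = tan^2(30.0) = 0.333333
Compute active force:
Pa = 0.5 * Ka * gamma * H^2
Pa = 0.5 * 0.333333 * 20.4 * 6.2^2
Pa = 130.7 kN/m


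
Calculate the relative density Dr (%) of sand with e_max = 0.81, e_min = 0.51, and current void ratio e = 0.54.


Using Dr = (e_max - e) / (e_max - e_min) * 100
e_max - e = 0.81 - 0.54 = 0.27
e_max - e_min = 0.81 - 0.51 = 0.3
Dr = 0.27 / 0.3 * 100
Dr = 90.0 %


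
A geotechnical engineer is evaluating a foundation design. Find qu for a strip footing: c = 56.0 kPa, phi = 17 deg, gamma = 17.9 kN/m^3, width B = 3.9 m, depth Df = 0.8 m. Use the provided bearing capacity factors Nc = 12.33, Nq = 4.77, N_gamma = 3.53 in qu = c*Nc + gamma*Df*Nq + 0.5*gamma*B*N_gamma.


Compute qu = c*Nc + gamma*Df*Nq + 0.5*gamma*B*N_gamma
Term 1: 56.0 * 12.33 = 690.48
Term 2: 17.9 * 0.8 * 4.77 = 68.3064
Term 3: 0.5 * 17.9 * 3.9 * 3.53 = 123.21465
qu = 690.48 + 68.3064 + 123.21465
qu = 882.0 kPa


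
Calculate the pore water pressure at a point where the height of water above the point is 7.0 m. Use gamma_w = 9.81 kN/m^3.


Result: 68.67 kPa

Derivation:
Using u = gamma_w * h_w
u = 9.81 * 7.0
u = 68.67 kPa


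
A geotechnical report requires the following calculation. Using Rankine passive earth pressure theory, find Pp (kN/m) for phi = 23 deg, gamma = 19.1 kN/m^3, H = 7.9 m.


Compute passive earth pressure coefficient:
Kp = tan^2(45 + phi/2) = tan^2(56.5) = 2.282623
Compute passive force:
Pp = 0.5 * Kp * gamma * H^2
Pp = 0.5 * 2.282623 * 19.1 * 7.9^2
Pp = 1360.48 kN/m


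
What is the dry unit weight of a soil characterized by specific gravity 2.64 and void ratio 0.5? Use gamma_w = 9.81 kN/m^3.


Using gamma_d = Gs * gamma_w / (1 + e)
gamma_d = 2.64 * 9.81 / (1 + 0.5)
gamma_d = 2.64 * 9.81 / 1.5
gamma_d = 17.266 kN/m^3


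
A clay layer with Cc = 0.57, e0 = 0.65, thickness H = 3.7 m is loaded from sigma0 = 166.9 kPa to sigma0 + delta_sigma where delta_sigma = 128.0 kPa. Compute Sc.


Result: 0.316 m

Derivation:
Using Sc = Cc * H / (1 + e0) * log10((sigma0 + delta_sigma) / sigma0)
Stress ratio = (166.9 + 128.0) / 166.9 = 1.76693
log10(1.76693) = 0.247218
Cc * H / (1 + e0) = 0.57 * 3.7 / (1 + 0.65) = 1.27818
Sc = 1.27818 * 0.247218
Sc = 0.316 m


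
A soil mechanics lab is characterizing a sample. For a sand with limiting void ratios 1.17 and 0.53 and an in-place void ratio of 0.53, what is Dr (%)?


Result: 100.0 %

Derivation:
Using Dr = (e_max - e) / (e_max - e_min) * 100
e_max - e = 1.17 - 0.53 = 0.64
e_max - e_min = 1.17 - 0.53 = 0.64
Dr = 0.64 / 0.64 * 100
Dr = 100.0 %


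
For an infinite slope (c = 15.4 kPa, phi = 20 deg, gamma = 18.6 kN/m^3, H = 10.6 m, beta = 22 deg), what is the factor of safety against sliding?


Using Fs = c / (gamma*H*sin(beta)*cos(beta)) + tan(phi)/tan(beta)
Cohesion contribution = 15.4 / (18.6*10.6*sin(22)*cos(22))
Cohesion contribution = 0.224885
Friction contribution = tan(20)/tan(22) = 0.900858
Fs = 0.224885 + 0.900858
Fs = 1.126


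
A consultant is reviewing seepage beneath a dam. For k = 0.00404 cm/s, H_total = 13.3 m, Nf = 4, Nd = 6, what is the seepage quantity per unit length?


Result: 0.0003582 m^3/s per m

Derivation:
Convert k to m/s for unit consistency with H:
k = 0.00404 cm/s = 0.00404 / 100 m/s = 4.04e-05 m/s
Using q = k * H * Nf / Nd
Nf / Nd = 4 / 6 = 0.6667
q = 4.04e-05 * 13.3 * 0.6667
q = 0.0003582 m^3/s per m


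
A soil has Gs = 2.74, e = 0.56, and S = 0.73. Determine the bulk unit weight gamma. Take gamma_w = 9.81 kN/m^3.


Result: 19.801 kN/m^3

Derivation:
Using gamma = gamma_w * (Gs + S*e) / (1 + e)
Numerator: Gs + S*e = 2.74 + 0.73*0.56 = 3.1488
Denominator: 1 + e = 1 + 0.56 = 1.56
gamma = 9.81 * 3.1488 / 1.56
gamma = 19.801 kN/m^3


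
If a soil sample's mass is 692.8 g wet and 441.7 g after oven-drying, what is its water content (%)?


Using w = (m_wet - m_dry) / m_dry * 100
m_wet - m_dry = 692.8 - 441.7 = 251.1 g
w = 251.1 / 441.7 * 100
w = 56.85 %


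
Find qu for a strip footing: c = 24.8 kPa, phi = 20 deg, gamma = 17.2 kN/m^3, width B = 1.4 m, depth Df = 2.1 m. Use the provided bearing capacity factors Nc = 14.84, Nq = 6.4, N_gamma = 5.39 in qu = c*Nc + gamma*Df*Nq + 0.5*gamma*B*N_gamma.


Result: 664.1 kPa

Derivation:
Compute qu = c*Nc + gamma*Df*Nq + 0.5*gamma*B*N_gamma
Term 1: 24.8 * 14.84 = 368.032
Term 2: 17.2 * 2.1 * 6.4 = 231.168
Term 3: 0.5 * 17.2 * 1.4 * 5.39 = 64.8956
qu = 368.032 + 231.168 + 64.8956
qu = 664.1 kPa


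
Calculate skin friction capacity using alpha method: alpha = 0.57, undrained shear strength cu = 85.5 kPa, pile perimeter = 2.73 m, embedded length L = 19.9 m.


Using Qs = alpha * cu * perimeter * L
Qs = 0.57 * 85.5 * 2.73 * 19.9
Qs = 2647.63 kN


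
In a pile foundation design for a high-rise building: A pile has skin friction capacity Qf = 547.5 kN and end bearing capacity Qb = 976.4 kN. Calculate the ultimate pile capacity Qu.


Result: 1523.9 kN

Derivation:
Using Qu = Qf + Qb
Qu = 547.5 + 976.4
Qu = 1523.9 kN


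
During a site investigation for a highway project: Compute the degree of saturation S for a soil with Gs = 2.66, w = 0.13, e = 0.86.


Using S = Gs * w / e
S = 2.66 * 0.13 / 0.86
S = 0.4021


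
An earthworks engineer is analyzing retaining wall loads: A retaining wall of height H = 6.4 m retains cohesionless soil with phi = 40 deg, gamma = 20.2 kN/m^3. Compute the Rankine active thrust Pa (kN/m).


Compute active earth pressure coefficient:
Ka = tan^2(45 - phi/2) = tan^2(25.0) = 0.217443
Compute active force:
Pa = 0.5 * Ka * gamma * H^2
Pa = 0.5 * 0.217443 * 20.2 * 6.4^2
Pa = 89.96 kN/m


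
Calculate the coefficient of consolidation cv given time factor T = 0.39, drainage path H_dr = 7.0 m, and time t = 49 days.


Using cv = T * H_dr^2 / t
H_dr^2 = 7.0^2 = 49.0
cv = 0.39 * 49.0 / 49
cv = 0.39 m^2/day


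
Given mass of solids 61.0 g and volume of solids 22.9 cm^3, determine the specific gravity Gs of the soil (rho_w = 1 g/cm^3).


Using Gs = m_s / (V_s * rho_w)
Since rho_w = 1 g/cm^3:
Gs = 61.0 / 22.9
Gs = 2.664


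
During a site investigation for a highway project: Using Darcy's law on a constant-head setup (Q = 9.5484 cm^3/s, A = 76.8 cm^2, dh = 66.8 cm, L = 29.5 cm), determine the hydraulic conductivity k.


Compute hydraulic gradient:
i = dh / L = 66.8 / 29.5 = 2.26441
Then apply Darcy's law:
k = Q / (A * i)
k = 9.5484 / (76.8 * 2.26441)
k = 9.5484 / 173.906
k = 0.054905 cm/s


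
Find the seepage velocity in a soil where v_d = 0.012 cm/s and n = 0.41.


Using v_s = v_d / n
v_s = 0.012 / 0.41
v_s = 0.02927 cm/s


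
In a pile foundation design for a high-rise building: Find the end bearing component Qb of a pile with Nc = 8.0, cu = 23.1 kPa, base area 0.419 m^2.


Using Qb = Nc * cu * Ab
Qb = 8.0 * 23.1 * 0.419
Qb = 77.43 kN


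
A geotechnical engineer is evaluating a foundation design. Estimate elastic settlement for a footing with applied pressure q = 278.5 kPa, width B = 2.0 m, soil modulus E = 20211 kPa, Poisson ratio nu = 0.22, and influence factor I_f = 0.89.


Using Se = q * B * (1 - nu^2) * I_f / E
1 - nu^2 = 1 - 0.22^2 = 0.9516
Se = 278.5 * 2.0 * 0.9516 * 0.89 / 20211
Se = 0.023341 m
Convert to mm: Se = 0.023341 * 1000 = 23.341 mm


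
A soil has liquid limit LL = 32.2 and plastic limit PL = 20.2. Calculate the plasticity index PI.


Using PI = LL - PL
PI = 32.2 - 20.2
PI = 12.0


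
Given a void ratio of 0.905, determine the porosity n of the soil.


Using the relation n = e / (1 + e)
n = 0.905 / (1 + 0.905)
n = 0.905 / 1.905
n = 0.4751


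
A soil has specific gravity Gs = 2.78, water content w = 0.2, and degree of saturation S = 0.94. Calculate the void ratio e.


Using the relation e = Gs * w / S
e = 2.78 * 0.2 / 0.94
e = 0.5915


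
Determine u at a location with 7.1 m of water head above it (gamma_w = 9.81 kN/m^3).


Result: 69.65 kPa

Derivation:
Using u = gamma_w * h_w
u = 9.81 * 7.1
u = 69.65 kPa


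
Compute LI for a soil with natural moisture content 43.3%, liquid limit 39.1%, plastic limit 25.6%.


First compute the plasticity index:
PI = LL - PL = 39.1 - 25.6 = 13.5
Then compute the liquidity index:
LI = (w - PL) / PI
LI = (43.3 - 25.6) / 13.5
LI = 1.311


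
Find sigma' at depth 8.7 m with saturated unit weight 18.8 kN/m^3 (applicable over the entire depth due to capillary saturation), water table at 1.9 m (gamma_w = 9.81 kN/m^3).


Total stress = gamma_sat * depth
sigma = 18.8 * 8.7 = 163.56 kPa
Pore water pressure u = gamma_w * (depth - d_wt)
u = 9.81 * (8.7 - 1.9) = 66.708 kPa
Effective stress = sigma - u
sigma' = 163.56 - 66.708 = 96.85 kPa


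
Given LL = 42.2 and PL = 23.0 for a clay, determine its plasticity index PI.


Using PI = LL - PL
PI = 42.2 - 23.0
PI = 19.2


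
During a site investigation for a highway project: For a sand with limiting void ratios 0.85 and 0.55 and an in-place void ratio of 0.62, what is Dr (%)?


Using Dr = (e_max - e) / (e_max - e_min) * 100
e_max - e = 0.85 - 0.62 = 0.23
e_max - e_min = 0.85 - 0.55 = 0.3
Dr = 0.23 / 0.3 * 100
Dr = 76.67 %


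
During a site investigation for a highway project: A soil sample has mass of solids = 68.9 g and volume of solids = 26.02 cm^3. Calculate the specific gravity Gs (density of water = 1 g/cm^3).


Using Gs = m_s / (V_s * rho_w)
Since rho_w = 1 g/cm^3:
Gs = 68.9 / 26.02
Gs = 2.648


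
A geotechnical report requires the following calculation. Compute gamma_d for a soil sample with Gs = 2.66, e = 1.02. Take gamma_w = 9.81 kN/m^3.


Using gamma_d = Gs * gamma_w / (1 + e)
gamma_d = 2.66 * 9.81 / (1 + 1.02)
gamma_d = 2.66 * 9.81 / 2.02
gamma_d = 12.918 kN/m^3


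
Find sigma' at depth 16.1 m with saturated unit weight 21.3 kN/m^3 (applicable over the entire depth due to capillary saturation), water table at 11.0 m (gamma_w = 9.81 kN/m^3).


Result: 292.9 kPa

Derivation:
Total stress = gamma_sat * depth
sigma = 21.3 * 16.1 = 342.93 kPa
Pore water pressure u = gamma_w * (depth - d_wt)
u = 9.81 * (16.1 - 11.0) = 50.031 kPa
Effective stress = sigma - u
sigma' = 342.93 - 50.031 = 292.9 kPa


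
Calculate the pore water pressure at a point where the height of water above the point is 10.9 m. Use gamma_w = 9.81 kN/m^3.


Using u = gamma_w * h_w
u = 9.81 * 10.9
u = 106.93 kPa


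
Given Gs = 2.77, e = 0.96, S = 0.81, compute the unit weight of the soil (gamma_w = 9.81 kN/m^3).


Using gamma = gamma_w * (Gs + S*e) / (1 + e)
Numerator: Gs + S*e = 2.77 + 0.81*0.96 = 3.5476
Denominator: 1 + e = 1 + 0.96 = 1.96
gamma = 9.81 * 3.5476 / 1.96
gamma = 17.756 kN/m^3


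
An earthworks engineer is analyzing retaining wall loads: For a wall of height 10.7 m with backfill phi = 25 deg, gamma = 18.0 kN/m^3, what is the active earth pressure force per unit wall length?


Result: 418.2 kN/m

Derivation:
Compute active earth pressure coefficient:
Ka = tan^2(45 - phi/2) = tan^2(32.5) = 0.405859
Compute active force:
Pa = 0.5 * Ka * gamma * H^2
Pa = 0.5 * 0.405859 * 18.0 * 10.7^2
Pa = 418.2 kN/m


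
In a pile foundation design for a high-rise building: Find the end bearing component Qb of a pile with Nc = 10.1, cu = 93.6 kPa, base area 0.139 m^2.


Result: 131.41 kN

Derivation:
Using Qb = Nc * cu * Ab
Qb = 10.1 * 93.6 * 0.139
Qb = 131.41 kN


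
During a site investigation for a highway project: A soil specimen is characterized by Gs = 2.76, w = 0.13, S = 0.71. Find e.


Result: 0.5054

Derivation:
Using the relation e = Gs * w / S
e = 2.76 * 0.13 / 0.71
e = 0.5054


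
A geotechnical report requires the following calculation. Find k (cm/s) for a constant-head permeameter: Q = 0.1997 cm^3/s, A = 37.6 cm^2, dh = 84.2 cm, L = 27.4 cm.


Compute hydraulic gradient:
i = dh / L = 84.2 / 27.4 = 3.07299
Then apply Darcy's law:
k = Q / (A * i)
k = 0.1997 / (37.6 * 3.07299)
k = 0.1997 / 115.545
k = 0.001728 cm/s


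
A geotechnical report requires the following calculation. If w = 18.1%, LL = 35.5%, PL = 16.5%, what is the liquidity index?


First compute the plasticity index:
PI = LL - PL = 35.5 - 16.5 = 19.0
Then compute the liquidity index:
LI = (w - PL) / PI
LI = (18.1 - 16.5) / 19.0
LI = 0.084


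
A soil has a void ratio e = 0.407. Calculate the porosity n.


Result: 0.2893

Derivation:
Using the relation n = e / (1 + e)
n = 0.407 / (1 + 0.407)
n = 0.407 / 1.407
n = 0.2893


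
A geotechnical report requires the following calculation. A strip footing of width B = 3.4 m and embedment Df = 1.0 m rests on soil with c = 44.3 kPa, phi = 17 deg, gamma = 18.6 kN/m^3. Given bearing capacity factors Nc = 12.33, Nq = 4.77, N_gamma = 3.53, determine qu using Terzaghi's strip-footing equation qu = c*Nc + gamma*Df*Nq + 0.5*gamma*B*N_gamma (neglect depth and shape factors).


Result: 746.56 kPa

Derivation:
Compute qu = c*Nc + gamma*Df*Nq + 0.5*gamma*B*N_gamma
Term 1: 44.3 * 12.33 = 546.219
Term 2: 18.6 * 1.0 * 4.77 = 88.722
Term 3: 0.5 * 18.6 * 3.4 * 3.53 = 111.6186
qu = 546.219 + 88.722 + 111.6186
qu = 746.56 kPa


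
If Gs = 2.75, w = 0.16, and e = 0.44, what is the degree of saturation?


Result: 1.0

Derivation:
Using S = Gs * w / e
S = 2.75 * 0.16 / 0.44
S = 1.0


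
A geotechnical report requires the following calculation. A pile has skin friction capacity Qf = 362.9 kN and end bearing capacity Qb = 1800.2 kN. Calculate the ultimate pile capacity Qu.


Result: 2163.1 kN

Derivation:
Using Qu = Qf + Qb
Qu = 362.9 + 1800.2
Qu = 2163.1 kN


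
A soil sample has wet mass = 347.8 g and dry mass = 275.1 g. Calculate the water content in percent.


Using w = (m_wet - m_dry) / m_dry * 100
m_wet - m_dry = 347.8 - 275.1 = 72.7 g
w = 72.7 / 275.1 * 100
w = 26.43 %


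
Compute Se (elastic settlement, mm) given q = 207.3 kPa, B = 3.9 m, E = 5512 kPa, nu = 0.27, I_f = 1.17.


Using Se = q * B * (1 - nu^2) * I_f / E
1 - nu^2 = 1 - 0.27^2 = 0.9271
Se = 207.3 * 3.9 * 0.9271 * 1.17 / 5512
Se = 0.159099 m
Convert to mm: Se = 0.159099 * 1000 = 159.099 mm


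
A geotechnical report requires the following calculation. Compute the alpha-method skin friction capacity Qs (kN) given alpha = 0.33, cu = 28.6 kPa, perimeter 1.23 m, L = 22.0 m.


Result: 255.39 kN

Derivation:
Using Qs = alpha * cu * perimeter * L
Qs = 0.33 * 28.6 * 1.23 * 22.0
Qs = 255.39 kN


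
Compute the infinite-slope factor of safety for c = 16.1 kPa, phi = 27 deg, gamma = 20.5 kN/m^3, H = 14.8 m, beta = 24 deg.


Using Fs = c / (gamma*H*sin(beta)*cos(beta)) + tan(phi)/tan(beta)
Cohesion contribution = 16.1 / (20.5*14.8*sin(24)*cos(24))
Cohesion contribution = 0.142813
Friction contribution = tan(27)/tan(24) = 1.14441
Fs = 0.142813 + 1.14441
Fs = 1.287


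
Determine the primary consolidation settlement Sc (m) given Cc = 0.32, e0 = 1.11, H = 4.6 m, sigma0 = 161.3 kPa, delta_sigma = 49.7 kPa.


Using Sc = Cc * H / (1 + e0) * log10((sigma0 + delta_sigma) / sigma0)
Stress ratio = (161.3 + 49.7) / 161.3 = 1.30812
log10(1.30812) = 0.116648
Cc * H / (1 + e0) = 0.32 * 4.6 / (1 + 1.11) = 0.69763
Sc = 0.69763 * 0.116648
Sc = 0.0814 m


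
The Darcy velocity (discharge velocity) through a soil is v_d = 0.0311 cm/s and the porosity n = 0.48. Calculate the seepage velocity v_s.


Using v_s = v_d / n
v_s = 0.0311 / 0.48
v_s = 0.06479 cm/s


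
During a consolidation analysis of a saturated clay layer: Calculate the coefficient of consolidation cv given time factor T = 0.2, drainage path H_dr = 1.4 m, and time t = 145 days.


Using cv = T * H_dr^2 / t
H_dr^2 = 1.4^2 = 1.96
cv = 0.2 * 1.96 / 145
cv = 0.0027 m^2/day


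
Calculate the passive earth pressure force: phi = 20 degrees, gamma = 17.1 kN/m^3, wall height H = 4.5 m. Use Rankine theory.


Result: 353.13 kN/m

Derivation:
Compute passive earth pressure coefficient:
Kp = tan^2(45 + phi/2) = tan^2(55.0) = 2.039607
Compute passive force:
Pp = 0.5 * Kp * gamma * H^2
Pp = 0.5 * 2.039607 * 17.1 * 4.5^2
Pp = 353.13 kN/m


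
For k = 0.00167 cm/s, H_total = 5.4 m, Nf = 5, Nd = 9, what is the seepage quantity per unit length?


Convert k to m/s for unit consistency with H:
k = 0.00167 cm/s = 0.00167 / 100 m/s = 1.67e-05 m/s
Using q = k * H * Nf / Nd
Nf / Nd = 5 / 9 = 0.5556
q = 1.67e-05 * 5.4 * 0.5556
q = 5.01e-05 m^3/s per m


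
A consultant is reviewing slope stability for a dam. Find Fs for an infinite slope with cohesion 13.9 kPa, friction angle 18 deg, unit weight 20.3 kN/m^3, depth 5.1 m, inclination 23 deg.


Using Fs = c / (gamma*H*sin(beta)*cos(beta)) + tan(phi)/tan(beta)
Cohesion contribution = 13.9 / (20.3*5.1*sin(23)*cos(23))
Cohesion contribution = 0.373288
Friction contribution = tan(18)/tan(23) = 0.765463
Fs = 0.373288 + 0.765463
Fs = 1.139


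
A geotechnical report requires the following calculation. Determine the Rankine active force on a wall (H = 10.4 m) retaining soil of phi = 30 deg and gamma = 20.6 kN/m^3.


Result: 371.35 kN/m

Derivation:
Compute active earth pressure coefficient:
Ka = tan^2(45 - phi/2) = tan^2(30.0) = 0.333333
Compute active force:
Pa = 0.5 * Ka * gamma * H^2
Pa = 0.5 * 0.333333 * 20.6 * 10.4^2
Pa = 371.35 kN/m


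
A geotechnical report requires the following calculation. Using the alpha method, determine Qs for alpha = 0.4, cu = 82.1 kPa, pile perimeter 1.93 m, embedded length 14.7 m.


Using Qs = alpha * cu * perimeter * L
Qs = 0.4 * 82.1 * 1.93 * 14.7
Qs = 931.7 kN


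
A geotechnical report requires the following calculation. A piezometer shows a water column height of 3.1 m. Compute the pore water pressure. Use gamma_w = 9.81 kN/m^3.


Result: 30.41 kPa

Derivation:
Using u = gamma_w * h_w
u = 9.81 * 3.1
u = 30.41 kPa


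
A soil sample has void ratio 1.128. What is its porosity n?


Using the relation n = e / (1 + e)
n = 1.128 / (1 + 1.128)
n = 1.128 / 2.128
n = 0.5301


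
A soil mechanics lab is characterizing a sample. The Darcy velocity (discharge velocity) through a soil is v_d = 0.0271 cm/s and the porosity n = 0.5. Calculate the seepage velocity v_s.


Using v_s = v_d / n
v_s = 0.0271 / 0.5
v_s = 0.0542 cm/s


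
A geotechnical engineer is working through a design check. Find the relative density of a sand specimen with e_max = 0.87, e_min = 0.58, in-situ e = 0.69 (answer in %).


Result: 62.07 %

Derivation:
Using Dr = (e_max - e) / (e_max - e_min) * 100
e_max - e = 0.87 - 0.69 = 0.18
e_max - e_min = 0.87 - 0.58 = 0.29
Dr = 0.18 / 0.29 * 100
Dr = 62.07 %


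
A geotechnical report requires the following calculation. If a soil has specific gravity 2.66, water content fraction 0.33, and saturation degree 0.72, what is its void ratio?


Result: 1.2192

Derivation:
Using the relation e = Gs * w / S
e = 2.66 * 0.33 / 0.72
e = 1.2192


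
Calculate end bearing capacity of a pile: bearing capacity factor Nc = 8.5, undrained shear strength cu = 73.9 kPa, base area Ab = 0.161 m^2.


Using Qb = Nc * cu * Ab
Qb = 8.5 * 73.9 * 0.161
Qb = 101.13 kN


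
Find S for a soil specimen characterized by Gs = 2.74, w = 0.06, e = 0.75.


Result: 0.2192

Derivation:
Using S = Gs * w / e
S = 2.74 * 0.06 / 0.75
S = 0.2192


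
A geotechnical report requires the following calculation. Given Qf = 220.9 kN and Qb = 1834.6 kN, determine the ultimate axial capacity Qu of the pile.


Using Qu = Qf + Qb
Qu = 220.9 + 1834.6
Qu = 2055.5 kN


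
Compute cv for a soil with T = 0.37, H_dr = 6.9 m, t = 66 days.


Using cv = T * H_dr^2 / t
H_dr^2 = 6.9^2 = 47.61
cv = 0.37 * 47.61 / 66
cv = 0.2669 m^2/day


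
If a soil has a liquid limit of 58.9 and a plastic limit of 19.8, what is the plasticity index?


Result: 39.1

Derivation:
Using PI = LL - PL
PI = 58.9 - 19.8
PI = 39.1


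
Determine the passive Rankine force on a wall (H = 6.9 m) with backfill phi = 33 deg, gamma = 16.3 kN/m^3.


Compute passive earth pressure coefficient:
Kp = tan^2(45 + phi/2) = tan^2(61.5) = 3.39212
Compute passive force:
Pp = 0.5 * Kp * gamma * H^2
Pp = 0.5 * 3.39212 * 16.3 * 6.9^2
Pp = 1316.22 kN/m


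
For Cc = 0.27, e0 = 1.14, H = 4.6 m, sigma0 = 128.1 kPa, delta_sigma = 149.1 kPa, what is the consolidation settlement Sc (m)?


Result: 0.1946 m

Derivation:
Using Sc = Cc * H / (1 + e0) * log10((sigma0 + delta_sigma) / sigma0)
Stress ratio = (128.1 + 149.1) / 128.1 = 2.16393
log10(2.16393) = 0.335244
Cc * H / (1 + e0) = 0.27 * 4.6 / (1 + 1.14) = 0.580374
Sc = 0.580374 * 0.335244
Sc = 0.1946 m


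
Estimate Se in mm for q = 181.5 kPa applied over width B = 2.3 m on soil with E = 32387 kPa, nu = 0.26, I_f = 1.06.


Using Se = q * B * (1 - nu^2) * I_f / E
1 - nu^2 = 1 - 0.26^2 = 0.9324
Se = 181.5 * 2.3 * 0.9324 * 1.06 / 32387
Se = 0.012739 m
Convert to mm: Se = 0.012739 * 1000 = 12.739 mm


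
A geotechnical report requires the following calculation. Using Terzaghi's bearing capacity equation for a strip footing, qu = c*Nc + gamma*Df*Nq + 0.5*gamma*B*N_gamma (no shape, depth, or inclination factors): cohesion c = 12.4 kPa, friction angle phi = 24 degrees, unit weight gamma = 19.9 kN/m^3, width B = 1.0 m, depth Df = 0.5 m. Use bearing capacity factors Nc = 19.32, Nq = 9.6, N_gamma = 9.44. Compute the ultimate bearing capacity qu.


Compute qu = c*Nc + gamma*Df*Nq + 0.5*gamma*B*N_gamma
Term 1: 12.4 * 19.32 = 239.568
Term 2: 19.9 * 0.5 * 9.6 = 95.52
Term 3: 0.5 * 19.9 * 1.0 * 9.44 = 93.928
qu = 239.568 + 95.52 + 93.928
qu = 429.02 kPa


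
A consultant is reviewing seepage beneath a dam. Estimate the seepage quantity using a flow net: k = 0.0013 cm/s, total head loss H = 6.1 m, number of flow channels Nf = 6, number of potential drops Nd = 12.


Convert k to m/s for unit consistency with H:
k = 0.0013 cm/s = 0.0013 / 100 m/s = 1.3e-05 m/s
Using q = k * H * Nf / Nd
Nf / Nd = 6 / 12 = 0.5
q = 1.3e-05 * 6.1 * 0.5
q = 3.965e-05 m^3/s per m


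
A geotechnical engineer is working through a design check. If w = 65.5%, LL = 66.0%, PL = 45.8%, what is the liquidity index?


Result: 0.975

Derivation:
First compute the plasticity index:
PI = LL - PL = 66.0 - 45.8 = 20.2
Then compute the liquidity index:
LI = (w - PL) / PI
LI = (65.5 - 45.8) / 20.2
LI = 0.975


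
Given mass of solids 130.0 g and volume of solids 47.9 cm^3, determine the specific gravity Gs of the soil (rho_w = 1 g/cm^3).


Using Gs = m_s / (V_s * rho_w)
Since rho_w = 1 g/cm^3:
Gs = 130.0 / 47.9
Gs = 2.714


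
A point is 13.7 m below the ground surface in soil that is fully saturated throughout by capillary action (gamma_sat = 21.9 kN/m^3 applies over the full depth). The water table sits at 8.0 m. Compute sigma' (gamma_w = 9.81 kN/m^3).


Total stress = gamma_sat * depth
sigma = 21.9 * 13.7 = 300.03 kPa
Pore water pressure u = gamma_w * (depth - d_wt)
u = 9.81 * (13.7 - 8.0) = 55.917 kPa
Effective stress = sigma - u
sigma' = 300.03 - 55.917 = 244.11 kPa


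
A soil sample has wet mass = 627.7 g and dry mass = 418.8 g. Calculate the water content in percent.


Result: 49.88 %

Derivation:
Using w = (m_wet - m_dry) / m_dry * 100
m_wet - m_dry = 627.7 - 418.8 = 208.9 g
w = 208.9 / 418.8 * 100
w = 49.88 %


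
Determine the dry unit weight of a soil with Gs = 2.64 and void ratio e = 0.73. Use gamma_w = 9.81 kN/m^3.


Result: 14.97 kN/m^3

Derivation:
Using gamma_d = Gs * gamma_w / (1 + e)
gamma_d = 2.64 * 9.81 / (1 + 0.73)
gamma_d = 2.64 * 9.81 / 1.73
gamma_d = 14.97 kN/m^3


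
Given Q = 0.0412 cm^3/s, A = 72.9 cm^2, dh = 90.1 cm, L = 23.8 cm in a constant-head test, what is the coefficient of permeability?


Compute hydraulic gradient:
i = dh / L = 90.1 / 23.8 = 3.78571
Then apply Darcy's law:
k = Q / (A * i)
k = 0.0412 / (72.9 * 3.78571)
k = 0.0412 / 275.979
k = 0.000149 cm/s


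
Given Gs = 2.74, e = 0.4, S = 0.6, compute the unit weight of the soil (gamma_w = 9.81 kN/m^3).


Using gamma = gamma_w * (Gs + S*e) / (1 + e)
Numerator: Gs + S*e = 2.74 + 0.6*0.4 = 2.98
Denominator: 1 + e = 1 + 0.4 = 1.4
gamma = 9.81 * 2.98 / 1.4
gamma = 20.881 kN/m^3


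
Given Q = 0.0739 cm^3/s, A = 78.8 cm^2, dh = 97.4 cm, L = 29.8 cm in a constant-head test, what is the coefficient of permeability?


Compute hydraulic gradient:
i = dh / L = 97.4 / 29.8 = 3.26846
Then apply Darcy's law:
k = Q / (A * i)
k = 0.0739 / (78.8 * 3.26846)
k = 0.0739 / 257.554
k = 0.000287 cm/s


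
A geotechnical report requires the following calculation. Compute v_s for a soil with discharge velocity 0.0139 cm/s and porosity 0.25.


Result: 0.0556 cm/s

Derivation:
Using v_s = v_d / n
v_s = 0.0139 / 0.25
v_s = 0.0556 cm/s


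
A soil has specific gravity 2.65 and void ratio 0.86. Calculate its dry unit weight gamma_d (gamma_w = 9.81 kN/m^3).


Using gamma_d = Gs * gamma_w / (1 + e)
gamma_d = 2.65 * 9.81 / (1 + 0.86)
gamma_d = 2.65 * 9.81 / 1.86
gamma_d = 13.977 kN/m^3


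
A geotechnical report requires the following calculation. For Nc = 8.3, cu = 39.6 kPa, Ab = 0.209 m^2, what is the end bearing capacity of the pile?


Using Qb = Nc * cu * Ab
Qb = 8.3 * 39.6 * 0.209
Qb = 68.69 kN


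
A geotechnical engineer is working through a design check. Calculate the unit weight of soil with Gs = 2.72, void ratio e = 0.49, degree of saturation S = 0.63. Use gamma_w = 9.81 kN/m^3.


Using gamma = gamma_w * (Gs + S*e) / (1 + e)
Numerator: Gs + S*e = 2.72 + 0.63*0.49 = 3.0287
Denominator: 1 + e = 1 + 0.49 = 1.49
gamma = 9.81 * 3.0287 / 1.49
gamma = 19.941 kN/m^3
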